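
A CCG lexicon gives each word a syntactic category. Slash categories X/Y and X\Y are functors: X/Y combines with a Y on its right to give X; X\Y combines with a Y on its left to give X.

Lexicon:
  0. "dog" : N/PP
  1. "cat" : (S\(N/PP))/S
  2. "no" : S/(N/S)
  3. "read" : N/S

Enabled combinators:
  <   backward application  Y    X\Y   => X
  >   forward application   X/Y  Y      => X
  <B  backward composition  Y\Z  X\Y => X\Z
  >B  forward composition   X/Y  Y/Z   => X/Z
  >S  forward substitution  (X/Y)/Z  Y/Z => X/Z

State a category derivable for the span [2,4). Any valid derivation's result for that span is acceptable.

S

[0,4] S   <
  [0,1] "dog" : N/PP
  [1,4] S\(N/PP)   >
    [1,2] "cat" : (S\(N/PP))/S
    [2,4] S   >
      [2,3] "no" : S/(N/S)
      [3,4] "read" : N/S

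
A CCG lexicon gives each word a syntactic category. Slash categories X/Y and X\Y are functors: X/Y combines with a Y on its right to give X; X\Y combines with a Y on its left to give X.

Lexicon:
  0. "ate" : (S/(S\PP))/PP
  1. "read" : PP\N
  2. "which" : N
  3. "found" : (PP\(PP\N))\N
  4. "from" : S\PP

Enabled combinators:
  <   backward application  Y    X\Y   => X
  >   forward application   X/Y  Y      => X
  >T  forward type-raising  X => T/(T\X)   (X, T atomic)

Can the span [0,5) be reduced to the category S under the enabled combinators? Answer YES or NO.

[0,5] S   >
  [0,4] S/(S\PP)   >
    [0,1] "ate" : (S/(S\PP))/PP
    [1,4] PP   <
      [1,2] "read" : PP\N
      [2,4] PP\(PP\N)   <
        [2,3] "which" : N
        [3,4] "found" : (PP\(PP\N))\N
  [4,5] "from" : S\PP

YES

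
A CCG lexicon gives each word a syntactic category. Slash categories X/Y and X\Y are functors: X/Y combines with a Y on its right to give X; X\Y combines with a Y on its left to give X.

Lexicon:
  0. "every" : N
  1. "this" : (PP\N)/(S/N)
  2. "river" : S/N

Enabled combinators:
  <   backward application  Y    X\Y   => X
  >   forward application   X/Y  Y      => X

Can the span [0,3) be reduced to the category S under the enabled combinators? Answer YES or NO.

NO

N (PP\N)/(S/N) S/N
CKY chart[0,3] = {PP}; S ∉ chart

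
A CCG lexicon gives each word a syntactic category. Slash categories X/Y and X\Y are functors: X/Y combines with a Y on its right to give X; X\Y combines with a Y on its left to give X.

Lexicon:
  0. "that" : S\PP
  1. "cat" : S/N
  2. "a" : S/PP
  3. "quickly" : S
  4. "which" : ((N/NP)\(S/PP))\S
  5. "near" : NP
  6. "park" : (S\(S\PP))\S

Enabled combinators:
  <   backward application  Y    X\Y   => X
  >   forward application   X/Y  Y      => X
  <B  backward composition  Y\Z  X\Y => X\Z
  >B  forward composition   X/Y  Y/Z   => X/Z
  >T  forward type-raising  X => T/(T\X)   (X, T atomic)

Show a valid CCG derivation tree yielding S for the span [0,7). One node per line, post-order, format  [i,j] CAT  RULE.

[0,7] S   <
  [0,1] "that" : S\PP
  [1,7] S\(S\PP)   <
    [1,6] S   >
      [1,2] "cat" : S/N
      [2,6] N   >
        [2,5] N/NP   <
          [2,3] "a" : S/PP
          [3,5] (N/NP)\(S/PP)   <
            [3,4] "quickly" : S
            [4,5] "which" : ((N/NP)\(S/PP))\S
        [5,6] "near" : NP
    [6,7] "park" : (S\(S\PP))\S

[0,1] S\PP  lex  "that"
[1,2] S/N  lex  "cat"
[2,3] S/PP  lex  "a"
[3,4] S  lex  "quickly"
[4,5] ((N/NP)\(S/PP))\S  lex  "which"
[3,5] (N/NP)\(S/PP)  <  k=4
[2,5] N/NP  <  k=3
[5,6] NP  lex  "near"
[2,6] N  >  k=5
[1,6] S  >  k=2
[6,7] (S\(S\PP))\S  lex  "park"
[1,7] S\(S\PP)  <  k=6
[0,7] S  <  k=1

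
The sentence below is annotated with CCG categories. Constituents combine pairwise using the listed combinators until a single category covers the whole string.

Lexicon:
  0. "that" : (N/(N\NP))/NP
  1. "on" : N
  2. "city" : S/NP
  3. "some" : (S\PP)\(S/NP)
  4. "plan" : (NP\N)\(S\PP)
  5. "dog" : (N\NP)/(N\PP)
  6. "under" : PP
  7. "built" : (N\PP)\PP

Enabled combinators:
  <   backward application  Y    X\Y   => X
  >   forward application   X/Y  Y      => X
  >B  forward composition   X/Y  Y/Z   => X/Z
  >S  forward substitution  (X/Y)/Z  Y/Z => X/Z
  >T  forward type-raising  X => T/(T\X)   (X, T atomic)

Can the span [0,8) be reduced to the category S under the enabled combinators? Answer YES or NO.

NO

(N/(N\NP))/NP N S/NP (S\PP)\(S/NP) (NP\N)\(S\PP) (N\NP)/(N\PP) PP (N\PP)\PP
CKY chart[0,8] = {(N/(N\NP))/(NP\N), N, N/(N\N), NP/(NP\N), PP/(PP\N), S/(S\N)}; S ∉ chart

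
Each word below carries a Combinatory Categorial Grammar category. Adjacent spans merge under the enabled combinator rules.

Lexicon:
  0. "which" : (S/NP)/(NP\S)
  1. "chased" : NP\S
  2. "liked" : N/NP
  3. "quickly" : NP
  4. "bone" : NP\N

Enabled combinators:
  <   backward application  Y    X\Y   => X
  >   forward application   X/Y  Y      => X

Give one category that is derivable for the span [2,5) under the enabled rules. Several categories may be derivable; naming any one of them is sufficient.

[0,5] S   >
  [0,2] S/NP   >
    [0,1] "which" : (S/NP)/(NP\S)
    [1,2] "chased" : NP\S
  [2,5] NP   <
    [2,4] N   >
      [2,3] "liked" : N/NP
      [3,4] "quickly" : NP
    [4,5] "bone" : NP\N

NP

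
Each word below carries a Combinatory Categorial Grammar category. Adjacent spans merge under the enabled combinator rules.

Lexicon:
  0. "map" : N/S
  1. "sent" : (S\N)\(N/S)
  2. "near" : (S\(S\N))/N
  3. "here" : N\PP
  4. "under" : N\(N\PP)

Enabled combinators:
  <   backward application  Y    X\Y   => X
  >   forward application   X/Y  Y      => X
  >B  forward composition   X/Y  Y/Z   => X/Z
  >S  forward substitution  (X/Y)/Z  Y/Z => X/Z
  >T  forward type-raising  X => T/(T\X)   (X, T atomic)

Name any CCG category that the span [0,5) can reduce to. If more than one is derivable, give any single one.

S

[0,5] S   <
  [0,2] S\N   <
    [0,1] "map" : N/S
    [1,2] "sent" : (S\N)\(N/S)
  [2,5] S\(S\N)   >
    [2,3] "near" : (S\(S\N))/N
    [3,5] N   <
      [3,4] "here" : N\PP
      [4,5] "under" : N\(N\PP)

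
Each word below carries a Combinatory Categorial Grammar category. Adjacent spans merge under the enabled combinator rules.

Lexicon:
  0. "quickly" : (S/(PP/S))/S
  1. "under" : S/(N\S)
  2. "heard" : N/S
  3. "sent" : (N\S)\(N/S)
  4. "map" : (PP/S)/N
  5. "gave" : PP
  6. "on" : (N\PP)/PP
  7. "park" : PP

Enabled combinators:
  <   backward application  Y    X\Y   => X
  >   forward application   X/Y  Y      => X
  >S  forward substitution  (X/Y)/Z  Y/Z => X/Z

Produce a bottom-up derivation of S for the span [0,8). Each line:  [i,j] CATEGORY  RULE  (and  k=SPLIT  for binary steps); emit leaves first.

[0,8] S   >
  [0,4] S/(PP/S)   >
    [0,1] "quickly" : (S/(PP/S))/S
    [1,4] S   >
      [1,2] "under" : S/(N\S)
      [2,4] N\S   <
        [2,3] "heard" : N/S
        [3,4] "sent" : (N\S)\(N/S)
  [4,8] PP/S   >
    [4,5] "map" : (PP/S)/N
    [5,8] N   <
      [5,6] "gave" : PP
      [6,8] N\PP   >
        [6,7] "on" : (N\PP)/PP
        [7,8] "park" : PP

[0,1] (S/(PP/S))/S  lex  "quickly"
[1,2] S/(N\S)  lex  "under"
[2,3] N/S  lex  "heard"
[3,4] (N\S)\(N/S)  lex  "sent"
[2,4] N\S  <  k=3
[1,4] S  >  k=2
[0,4] S/(PP/S)  >  k=1
[4,5] (PP/S)/N  lex  "map"
[5,6] PP  lex  "gave"
[6,7] (N\PP)/PP  lex  "on"
[7,8] PP  lex  "park"
[6,8] N\PP  >  k=7
[5,8] N  <  k=6
[4,8] PP/S  >  k=5
[0,8] S  >  k=4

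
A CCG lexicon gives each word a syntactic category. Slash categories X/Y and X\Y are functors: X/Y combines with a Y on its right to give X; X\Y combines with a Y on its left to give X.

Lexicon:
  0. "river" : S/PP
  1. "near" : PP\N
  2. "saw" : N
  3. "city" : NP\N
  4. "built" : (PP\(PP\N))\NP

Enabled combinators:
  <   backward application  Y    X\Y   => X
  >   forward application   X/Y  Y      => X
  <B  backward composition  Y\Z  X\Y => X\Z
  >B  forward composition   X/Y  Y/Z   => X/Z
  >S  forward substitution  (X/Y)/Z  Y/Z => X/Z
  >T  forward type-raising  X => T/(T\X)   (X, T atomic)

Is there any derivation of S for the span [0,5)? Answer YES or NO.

[0,5] S   >
  [0,1] "river" : S/PP
  [1,5] PP   <
    [1,2] "near" : PP\N
    [2,5] PP\(PP\N)   <
      [2,4] NP   <
        [2,3] "saw" : N
        [3,4] "city" : NP\N
      [4,5] "built" : (PP\(PP\N))\NP

YES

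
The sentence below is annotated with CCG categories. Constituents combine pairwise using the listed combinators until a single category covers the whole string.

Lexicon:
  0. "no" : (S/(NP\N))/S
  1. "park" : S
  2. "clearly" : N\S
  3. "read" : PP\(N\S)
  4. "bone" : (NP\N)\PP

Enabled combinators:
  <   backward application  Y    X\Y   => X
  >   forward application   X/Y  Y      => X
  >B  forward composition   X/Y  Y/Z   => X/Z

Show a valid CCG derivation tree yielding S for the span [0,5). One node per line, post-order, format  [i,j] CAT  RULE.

[0,1] (S/(NP\N))/S  lex  "no"
[1,2] S  lex  "park"
[0,2] S/(NP\N)  >  k=1
[2,3] N\S  lex  "clearly"
[3,4] PP\(N\S)  lex  "read"
[2,4] PP  <  k=3
[4,5] (NP\N)\PP  lex  "bone"
[2,5] NP\N  <  k=4
[0,5] S  >  k=2

[0,5] S   >
  [0,2] S/(NP\N)   >
    [0,1] "no" : (S/(NP\N))/S
    [1,2] "park" : S
  [2,5] NP\N   <
    [2,4] PP   <
      [2,3] "clearly" : N\S
      [3,4] "read" : PP\(N\S)
    [4,5] "bone" : (NP\N)\PP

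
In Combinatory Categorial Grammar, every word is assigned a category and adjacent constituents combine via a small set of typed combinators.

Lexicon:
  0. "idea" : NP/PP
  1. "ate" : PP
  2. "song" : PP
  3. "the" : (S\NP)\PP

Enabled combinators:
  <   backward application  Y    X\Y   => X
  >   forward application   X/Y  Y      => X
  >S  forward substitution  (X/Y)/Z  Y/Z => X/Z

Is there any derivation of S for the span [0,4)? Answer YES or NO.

[0,4] S   <
  [0,2] NP   >
    [0,1] "idea" : NP/PP
    [1,2] "ate" : PP
  [2,4] S\NP   <
    [2,3] "song" : PP
    [3,4] "the" : (S\NP)\PP

YES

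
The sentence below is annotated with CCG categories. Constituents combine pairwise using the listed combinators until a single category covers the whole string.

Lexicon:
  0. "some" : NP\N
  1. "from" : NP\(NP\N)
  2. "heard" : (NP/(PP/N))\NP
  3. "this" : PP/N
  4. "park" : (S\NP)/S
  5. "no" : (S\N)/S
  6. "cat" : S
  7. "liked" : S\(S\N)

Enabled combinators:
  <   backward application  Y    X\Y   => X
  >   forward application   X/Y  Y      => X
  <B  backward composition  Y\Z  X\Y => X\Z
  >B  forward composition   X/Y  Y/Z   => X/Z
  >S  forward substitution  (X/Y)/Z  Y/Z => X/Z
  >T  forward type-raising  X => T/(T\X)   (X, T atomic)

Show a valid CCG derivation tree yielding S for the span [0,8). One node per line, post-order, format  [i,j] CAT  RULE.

[0,8] S   <
  [0,4] NP   >
    [0,3] NP/(PP/N)   <
      [0,2] NP   <
        [0,1] "some" : NP\N
        [1,2] "from" : NP\(NP\N)
      [2,3] "heard" : (NP/(PP/N))\NP
    [3,4] "this" : PP/N
  [4,8] S\NP   >
    [4,5] "park" : (S\NP)/S
    [5,8] S   <
      [5,7] S\N   >
        [5,6] "no" : (S\N)/S
        [6,7] "cat" : S
      [7,8] "liked" : S\(S\N)

[0,1] NP\N  lex  "some"
[1,2] NP\(NP\N)  lex  "from"
[0,2] NP  <  k=1
[2,3] (NP/(PP/N))\NP  lex  "heard"
[0,3] NP/(PP/N)  <  k=2
[3,4] PP/N  lex  "this"
[0,4] NP  >  k=3
[4,5] (S\NP)/S  lex  "park"
[5,6] (S\N)/S  lex  "no"
[6,7] S  lex  "cat"
[5,7] S\N  >  k=6
[7,8] S\(S\N)  lex  "liked"
[5,8] S  <  k=7
[4,8] S\NP  >  k=5
[0,8] S  <  k=4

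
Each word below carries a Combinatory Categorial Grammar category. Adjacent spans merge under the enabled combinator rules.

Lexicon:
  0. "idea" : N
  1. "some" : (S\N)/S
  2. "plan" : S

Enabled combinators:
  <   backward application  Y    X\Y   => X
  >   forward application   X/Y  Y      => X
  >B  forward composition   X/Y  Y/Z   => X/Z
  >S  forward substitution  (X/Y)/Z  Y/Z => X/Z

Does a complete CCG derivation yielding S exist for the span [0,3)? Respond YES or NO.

YES

[0,3] S   <
  [0,1] "idea" : N
  [1,3] S\N   >
    [1,2] "some" : (S\N)/S
    [2,3] "plan" : S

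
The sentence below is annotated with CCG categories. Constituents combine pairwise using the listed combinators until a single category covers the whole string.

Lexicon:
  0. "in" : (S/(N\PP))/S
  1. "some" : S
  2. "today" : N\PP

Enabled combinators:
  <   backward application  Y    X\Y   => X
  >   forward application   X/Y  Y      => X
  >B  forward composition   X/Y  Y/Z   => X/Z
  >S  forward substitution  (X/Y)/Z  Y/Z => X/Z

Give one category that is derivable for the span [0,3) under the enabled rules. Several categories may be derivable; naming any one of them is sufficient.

[0,3] S   >
  [0,2] S/(N\PP)   >
    [0,1] "in" : (S/(N\PP))/S
    [1,2] "some" : S
  [2,3] "today" : N\PP

S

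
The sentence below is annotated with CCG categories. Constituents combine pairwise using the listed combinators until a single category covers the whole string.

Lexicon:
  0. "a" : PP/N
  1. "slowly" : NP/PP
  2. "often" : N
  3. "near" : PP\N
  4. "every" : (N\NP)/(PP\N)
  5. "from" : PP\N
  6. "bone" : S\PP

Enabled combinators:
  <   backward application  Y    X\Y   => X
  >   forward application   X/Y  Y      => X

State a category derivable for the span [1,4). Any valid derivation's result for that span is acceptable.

NP

[0,7] S   <
  [0,6] PP   >
    [0,1] "a" : PP/N
    [1,6] N   <
      [1,4] NP   >
        [1,2] "slowly" : NP/PP
        [2,4] PP   <
          [2,3] "often" : N
          [3,4] "near" : PP\N
      [4,6] N\NP   >
        [4,5] "every" : (N\NP)/(PP\N)
        [5,6] "from" : PP\N
  [6,7] "bone" : S\PP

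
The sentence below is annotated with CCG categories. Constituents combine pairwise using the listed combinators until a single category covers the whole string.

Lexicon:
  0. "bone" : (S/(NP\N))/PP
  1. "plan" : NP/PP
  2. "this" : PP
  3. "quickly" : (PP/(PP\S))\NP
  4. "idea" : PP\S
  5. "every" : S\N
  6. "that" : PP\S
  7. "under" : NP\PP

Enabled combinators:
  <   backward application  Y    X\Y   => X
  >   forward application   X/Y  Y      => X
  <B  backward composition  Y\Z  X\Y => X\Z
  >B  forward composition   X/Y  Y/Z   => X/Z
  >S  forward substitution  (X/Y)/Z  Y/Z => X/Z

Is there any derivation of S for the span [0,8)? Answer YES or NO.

YES

[0,8] S   >
  [0,5] S/(NP\N)   >
    [0,1] "bone" : (S/(NP\N))/PP
    [1,5] PP   >
      [1,4] PP/(PP\S)   <
        [1,3] NP   >
          [1,2] "plan" : NP/PP
          [2,3] "this" : PP
        [3,4] "quickly" : (PP/(PP\S))\NP
      [4,5] "idea" : PP\S
  [5,8] NP\N   <B
    [5,6] "every" : S\N
    [6,8] NP\S   <B
      [6,7] "that" : PP\S
      [7,8] "under" : NP\PP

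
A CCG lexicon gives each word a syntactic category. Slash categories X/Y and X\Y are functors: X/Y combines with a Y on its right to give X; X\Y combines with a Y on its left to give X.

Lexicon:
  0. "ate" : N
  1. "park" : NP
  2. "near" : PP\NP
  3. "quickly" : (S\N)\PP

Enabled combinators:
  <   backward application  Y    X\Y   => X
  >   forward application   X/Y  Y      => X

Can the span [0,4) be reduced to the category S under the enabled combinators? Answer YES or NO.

YES

[0,4] S   <
  [0,1] "ate" : N
  [1,4] S\N   <
    [1,3] PP   <
      [1,2] "park" : NP
      [2,3] "near" : PP\NP
    [3,4] "quickly" : (S\N)\PP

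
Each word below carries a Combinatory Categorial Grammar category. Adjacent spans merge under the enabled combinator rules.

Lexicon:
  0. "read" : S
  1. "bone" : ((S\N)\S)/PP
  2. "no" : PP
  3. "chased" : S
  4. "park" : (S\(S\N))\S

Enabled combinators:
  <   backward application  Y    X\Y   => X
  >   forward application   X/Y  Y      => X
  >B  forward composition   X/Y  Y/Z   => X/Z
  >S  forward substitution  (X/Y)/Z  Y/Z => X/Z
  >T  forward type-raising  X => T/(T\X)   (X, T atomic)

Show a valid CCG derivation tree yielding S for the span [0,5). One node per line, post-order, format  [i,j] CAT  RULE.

[0,5] S   <
  [0,3] S\N   <
    [0,1] "read" : S
    [1,3] (S\N)\S   >
      [1,2] "bone" : ((S\N)\S)/PP
      [2,3] "no" : PP
  [3,5] S\(S\N)   <
    [3,4] "chased" : S
    [4,5] "park" : (S\(S\N))\S

[0,1] S  lex  "read"
[1,2] ((S\N)\S)/PP  lex  "bone"
[2,3] PP  lex  "no"
[1,3] (S\N)\S  >  k=2
[0,3] S\N  <  k=1
[3,4] S  lex  "chased"
[4,5] (S\(S\N))\S  lex  "park"
[3,5] S\(S\N)  <  k=4
[0,5] S  <  k=3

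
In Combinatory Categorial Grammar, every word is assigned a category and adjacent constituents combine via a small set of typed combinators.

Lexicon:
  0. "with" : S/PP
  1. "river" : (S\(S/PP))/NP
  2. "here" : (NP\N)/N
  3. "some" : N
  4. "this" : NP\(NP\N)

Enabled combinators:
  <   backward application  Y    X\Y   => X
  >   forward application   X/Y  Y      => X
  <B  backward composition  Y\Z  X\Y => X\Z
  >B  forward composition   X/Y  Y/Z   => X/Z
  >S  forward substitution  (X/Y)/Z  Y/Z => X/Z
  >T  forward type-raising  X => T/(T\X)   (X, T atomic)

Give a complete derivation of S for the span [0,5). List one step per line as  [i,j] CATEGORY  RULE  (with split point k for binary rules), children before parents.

[0,1] S/PP  lex  "with"
[1,2] (S\(S/PP))/NP  lex  "river"
[2,3] (NP\N)/N  lex  "here"
[3,4] N  lex  "some"
[2,4] NP\N  >  k=3
[4,5] NP\(NP\N)  lex  "this"
[2,5] NP  <  k=4
[1,5] S\(S/PP)  >  k=2
[0,5] S  <  k=1

[0,5] S   <
  [0,1] "with" : S/PP
  [1,5] S\(S/PP)   >
    [1,2] "river" : (S\(S/PP))/NP
    [2,5] NP   <
      [2,4] NP\N   >
        [2,3] "here" : (NP\N)/N
        [3,4] "some" : N
      [4,5] "this" : NP\(NP\N)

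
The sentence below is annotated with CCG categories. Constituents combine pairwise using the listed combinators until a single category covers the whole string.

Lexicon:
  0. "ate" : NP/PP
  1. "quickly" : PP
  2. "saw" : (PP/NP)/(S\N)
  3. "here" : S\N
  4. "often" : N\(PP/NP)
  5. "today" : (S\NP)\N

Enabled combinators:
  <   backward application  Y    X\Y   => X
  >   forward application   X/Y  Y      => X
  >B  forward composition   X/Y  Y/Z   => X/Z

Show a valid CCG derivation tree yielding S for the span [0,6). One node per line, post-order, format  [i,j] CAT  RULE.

[0,1] NP/PP  lex  "ate"
[1,2] PP  lex  "quickly"
[0,2] NP  >  k=1
[2,3] (PP/NP)/(S\N)  lex  "saw"
[3,4] S\N  lex  "here"
[2,4] PP/NP  >  k=3
[4,5] N\(PP/NP)  lex  "often"
[2,5] N  <  k=4
[5,6] (S\NP)\N  lex  "today"
[2,6] S\NP  <  k=5
[0,6] S  <  k=2

[0,6] S   <
  [0,2] NP   >
    [0,1] "ate" : NP/PP
    [1,2] "quickly" : PP
  [2,6] S\NP   <
    [2,5] N   <
      [2,4] PP/NP   >
        [2,3] "saw" : (PP/NP)/(S\N)
        [3,4] "here" : S\N
      [4,5] "often" : N\(PP/NP)
    [5,6] "today" : (S\NP)\N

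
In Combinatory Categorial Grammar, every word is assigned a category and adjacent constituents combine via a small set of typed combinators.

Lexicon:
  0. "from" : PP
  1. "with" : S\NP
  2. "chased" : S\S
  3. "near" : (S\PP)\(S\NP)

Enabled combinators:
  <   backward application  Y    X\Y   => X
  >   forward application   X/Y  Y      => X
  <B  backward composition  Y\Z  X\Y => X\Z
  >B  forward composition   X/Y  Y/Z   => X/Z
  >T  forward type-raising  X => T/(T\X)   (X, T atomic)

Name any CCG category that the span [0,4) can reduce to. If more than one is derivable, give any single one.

S

[0,4] S   <
  [0,1] "from" : PP
  [1,4] S\PP   <
    [1,3] S\NP   <B
      [1,2] "with" : S\NP
      [2,3] "chased" : S\S
    [3,4] "near" : (S\PP)\(S\NP)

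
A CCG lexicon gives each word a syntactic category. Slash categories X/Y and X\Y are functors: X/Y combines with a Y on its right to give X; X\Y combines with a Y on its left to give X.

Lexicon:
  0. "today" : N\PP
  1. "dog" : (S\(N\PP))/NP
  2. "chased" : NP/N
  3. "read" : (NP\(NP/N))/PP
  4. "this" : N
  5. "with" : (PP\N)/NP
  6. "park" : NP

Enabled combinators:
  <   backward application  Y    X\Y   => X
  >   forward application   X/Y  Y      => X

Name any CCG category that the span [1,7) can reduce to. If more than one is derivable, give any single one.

[0,7] S   <
  [0,1] "today" : N\PP
  [1,7] S\(N\PP)   >
    [1,2] "dog" : (S\(N\PP))/NP
    [2,7] NP   <
      [2,3] "chased" : NP/N
      [3,7] NP\(NP/N)   >
        [3,4] "read" : (NP\(NP/N))/PP
        [4,7] PP   <
          [4,5] "this" : N
          [5,7] PP\N   >
            [5,6] "with" : (PP\N)/NP
            [6,7] "park" : NP

S\(N\PP)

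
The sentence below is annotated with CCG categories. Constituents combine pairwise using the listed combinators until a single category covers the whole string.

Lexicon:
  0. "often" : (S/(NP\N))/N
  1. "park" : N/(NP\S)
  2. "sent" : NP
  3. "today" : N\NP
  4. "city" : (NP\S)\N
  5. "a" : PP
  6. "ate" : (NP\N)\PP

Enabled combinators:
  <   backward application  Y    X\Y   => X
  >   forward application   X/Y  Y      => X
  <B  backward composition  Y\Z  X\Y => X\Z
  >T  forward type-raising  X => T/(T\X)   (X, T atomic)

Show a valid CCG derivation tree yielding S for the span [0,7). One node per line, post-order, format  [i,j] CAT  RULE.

[0,1] (S/(NP\N))/N  lex  "often"
[1,2] N/(NP\S)  lex  "park"
[2,3] NP  lex  "sent"
[3,4] N\NP  lex  "today"
[2,4] N  <  k=3
[4,5] (NP\S)\N  lex  "city"
[2,5] NP\S  <  k=4
[1,5] N  >  k=2
[0,5] S/(NP\N)  >  k=1
[5,6] PP  lex  "a"
[6,7] (NP\N)\PP  lex  "ate"
[5,7] NP\N  <  k=6
[0,7] S  >  k=5

[0,7] S   >
  [0,5] S/(NP\N)   >
    [0,1] "often" : (S/(NP\N))/N
    [1,5] N   >
      [1,2] "park" : N/(NP\S)
      [2,5] NP\S   <
        [2,4] N   <
          [2,3] "sent" : NP
          [3,4] "today" : N\NP
        [4,5] "city" : (NP\S)\N
  [5,7] NP\N   <
    [5,6] "a" : PP
    [6,7] "ate" : (NP\N)\PP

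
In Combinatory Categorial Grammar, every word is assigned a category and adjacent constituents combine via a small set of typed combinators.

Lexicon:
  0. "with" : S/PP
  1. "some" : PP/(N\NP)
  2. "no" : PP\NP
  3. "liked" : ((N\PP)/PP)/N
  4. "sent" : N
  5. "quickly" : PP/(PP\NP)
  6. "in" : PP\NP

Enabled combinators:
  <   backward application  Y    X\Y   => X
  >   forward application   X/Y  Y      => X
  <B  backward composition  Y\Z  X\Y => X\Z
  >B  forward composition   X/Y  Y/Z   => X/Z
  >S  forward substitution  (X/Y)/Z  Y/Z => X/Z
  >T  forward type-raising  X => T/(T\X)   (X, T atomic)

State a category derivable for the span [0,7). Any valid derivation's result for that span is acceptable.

S

[0,7] S   >
  [0,1] "with" : S/PP
  [1,7] PP   >
    [1,2] "some" : PP/(N\NP)
    [2,7] N\NP   <B
      [2,3] "no" : PP\NP
      [3,7] N\PP   >
        [3,5] (N\PP)/PP   >
          [3,4] "liked" : ((N\PP)/PP)/N
          [4,5] "sent" : N
        [5,7] PP   >
          [5,6] "quickly" : PP/(PP\NP)
          [6,7] "in" : PP\NP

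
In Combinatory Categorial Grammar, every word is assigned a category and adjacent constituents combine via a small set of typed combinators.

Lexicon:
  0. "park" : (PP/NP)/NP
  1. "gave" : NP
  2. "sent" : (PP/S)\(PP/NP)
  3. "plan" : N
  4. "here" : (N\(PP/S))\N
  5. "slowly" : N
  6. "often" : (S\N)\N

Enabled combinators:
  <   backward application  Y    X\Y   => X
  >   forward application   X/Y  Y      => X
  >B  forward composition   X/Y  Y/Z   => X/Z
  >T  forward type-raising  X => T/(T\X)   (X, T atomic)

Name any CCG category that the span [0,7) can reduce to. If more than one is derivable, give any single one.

S

[0,7] S   <
  [0,5] N   <
    [0,3] PP/S   <
      [0,2] PP/NP   >
        [0,1] "park" : (PP/NP)/NP
        [1,2] "gave" : NP
      [2,3] "sent" : (PP/S)\(PP/NP)
    [3,5] N\(PP/S)   <
      [3,4] "plan" : N
      [4,5] "here" : (N\(PP/S))\N
  [5,7] S\N   <
    [5,6] "slowly" : N
    [6,7] "often" : (S\N)\N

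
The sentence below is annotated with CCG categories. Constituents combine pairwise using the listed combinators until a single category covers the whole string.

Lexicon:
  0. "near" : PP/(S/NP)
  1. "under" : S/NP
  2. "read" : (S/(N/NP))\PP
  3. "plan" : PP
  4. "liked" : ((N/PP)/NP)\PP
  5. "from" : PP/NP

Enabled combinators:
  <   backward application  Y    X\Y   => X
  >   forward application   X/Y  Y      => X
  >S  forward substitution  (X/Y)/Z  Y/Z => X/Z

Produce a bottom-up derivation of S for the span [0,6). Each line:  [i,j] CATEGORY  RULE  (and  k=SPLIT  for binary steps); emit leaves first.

[0,1] PP/(S/NP)  lex  "near"
[1,2] S/NP  lex  "under"
[0,2] PP  >  k=1
[2,3] (S/(N/NP))\PP  lex  "read"
[0,3] S/(N/NP)  <  k=2
[3,4] PP  lex  "plan"
[4,5] ((N/PP)/NP)\PP  lex  "liked"
[3,5] (N/PP)/NP  <  k=4
[5,6] PP/NP  lex  "from"
[3,6] N/NP  >S  k=5
[0,6] S  >  k=3

[0,6] S   >
  [0,3] S/(N/NP)   <
    [0,2] PP   >
      [0,1] "near" : PP/(S/NP)
      [1,2] "under" : S/NP
    [2,3] "read" : (S/(N/NP))\PP
  [3,6] N/NP   >S
    [3,5] (N/PP)/NP   <
      [3,4] "plan" : PP
      [4,5] "liked" : ((N/PP)/NP)\PP
    [5,6] "from" : PP/NP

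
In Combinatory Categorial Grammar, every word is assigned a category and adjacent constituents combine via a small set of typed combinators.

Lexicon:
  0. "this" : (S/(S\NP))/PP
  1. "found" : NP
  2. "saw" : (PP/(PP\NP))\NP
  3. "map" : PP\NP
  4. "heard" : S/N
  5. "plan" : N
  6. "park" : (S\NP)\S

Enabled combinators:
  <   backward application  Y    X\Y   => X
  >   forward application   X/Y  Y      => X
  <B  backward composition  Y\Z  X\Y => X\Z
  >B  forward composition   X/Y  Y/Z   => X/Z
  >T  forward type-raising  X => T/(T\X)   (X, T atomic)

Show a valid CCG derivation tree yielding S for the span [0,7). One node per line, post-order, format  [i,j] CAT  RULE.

[0,7] S   >
  [0,4] S/(S\NP)   >
    [0,1] "this" : (S/(S\NP))/PP
    [1,4] PP   >
      [1,3] PP/(PP\NP)   <
        [1,2] "found" : NP
        [2,3] "saw" : (PP/(PP\NP))\NP
      [3,4] "map" : PP\NP
  [4,7] S\NP   <
    [4,6] S   >
      [4,5] "heard" : S/N
      [5,6] "plan" : N
    [6,7] "park" : (S\NP)\S

[0,1] (S/(S\NP))/PP  lex  "this"
[1,2] NP  lex  "found"
[2,3] (PP/(PP\NP))\NP  lex  "saw"
[1,3] PP/(PP\NP)  <  k=2
[3,4] PP\NP  lex  "map"
[1,4] PP  >  k=3
[0,4] S/(S\NP)  >  k=1
[4,5] S/N  lex  "heard"
[5,6] N  lex  "plan"
[4,6] S  >  k=5
[6,7] (S\NP)\S  lex  "park"
[4,7] S\NP  <  k=6
[0,7] S  >  k=4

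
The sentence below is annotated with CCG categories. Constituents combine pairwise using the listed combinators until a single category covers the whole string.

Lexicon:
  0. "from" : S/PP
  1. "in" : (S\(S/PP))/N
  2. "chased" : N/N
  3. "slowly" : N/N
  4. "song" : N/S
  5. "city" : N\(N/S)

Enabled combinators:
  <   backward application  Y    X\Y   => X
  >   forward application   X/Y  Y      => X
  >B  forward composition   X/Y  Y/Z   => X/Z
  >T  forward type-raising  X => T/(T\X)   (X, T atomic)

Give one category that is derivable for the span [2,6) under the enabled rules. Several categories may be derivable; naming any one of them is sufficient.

[0,6] S   <
  [0,1] "from" : S/PP
  [1,6] S\(S/PP)   >
    [1,2] "in" : (S\(S/PP))/N
    [2,6] N   <
      [2,5] N/S   >B
        [2,3] "chased" : N/N
        [3,5] N/S   >B
          [3,4] "slowly" : N/N
          [4,5] "song" : N/S
      [5,6] "city" : N\(N/S)

N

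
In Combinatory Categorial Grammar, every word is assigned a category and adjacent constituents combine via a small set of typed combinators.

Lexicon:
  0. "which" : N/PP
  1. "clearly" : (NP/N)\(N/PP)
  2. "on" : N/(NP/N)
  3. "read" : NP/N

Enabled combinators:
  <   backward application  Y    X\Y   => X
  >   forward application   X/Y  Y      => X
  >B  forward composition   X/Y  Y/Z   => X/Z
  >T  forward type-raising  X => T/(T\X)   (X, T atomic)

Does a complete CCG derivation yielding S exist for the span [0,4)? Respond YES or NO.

N/PP (NP/N)\(N/PP) N/(NP/N) NP/N
CKY chart[0,4] = {N/(N\NP), NP, NP/(NP\NP), NP/(N\N), PP/(PP\NP), S/(S\NP)}; S ∉ chart

NO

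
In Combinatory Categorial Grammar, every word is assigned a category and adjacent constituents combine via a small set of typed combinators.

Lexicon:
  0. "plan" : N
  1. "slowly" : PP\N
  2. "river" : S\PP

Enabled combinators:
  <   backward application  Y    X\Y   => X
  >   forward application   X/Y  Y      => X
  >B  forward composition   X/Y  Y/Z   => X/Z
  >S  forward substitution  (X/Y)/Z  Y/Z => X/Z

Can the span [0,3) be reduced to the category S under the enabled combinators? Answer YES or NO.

[0,3] S   <
  [0,2] PP   <
    [0,1] "plan" : N
    [1,2] "slowly" : PP\N
  [2,3] "river" : S\PP

YES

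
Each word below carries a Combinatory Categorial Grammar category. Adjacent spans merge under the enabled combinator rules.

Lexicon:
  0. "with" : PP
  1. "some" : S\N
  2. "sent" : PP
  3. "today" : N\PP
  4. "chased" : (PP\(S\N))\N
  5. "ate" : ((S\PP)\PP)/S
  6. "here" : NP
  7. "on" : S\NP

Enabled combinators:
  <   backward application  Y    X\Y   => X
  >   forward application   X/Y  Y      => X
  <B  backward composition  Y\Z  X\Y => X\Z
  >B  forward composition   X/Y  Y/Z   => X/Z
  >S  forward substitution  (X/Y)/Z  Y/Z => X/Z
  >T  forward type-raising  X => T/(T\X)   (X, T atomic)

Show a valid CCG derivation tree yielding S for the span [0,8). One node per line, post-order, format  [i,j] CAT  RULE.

[0,1] PP  lex  "with"
[0,1] S/(S\PP)  >T
[1,2] S\N  lex  "some"
[2,3] PP  lex  "sent"
[3,4] N\PP  lex  "today"
[2,4] N  <  k=3
[4,5] (PP\(S\N))\N  lex  "chased"
[2,5] PP\(S\N)  <  k=4
[1,5] PP  <  k=2
[5,6] ((S\PP)\PP)/S  lex  "ate"
[6,7] NP  lex  "here"
[7,8] S\NP  lex  "on"
[6,8] S  <  k=7
[5,8] (S\PP)\PP  >  k=6
[1,8] S\PP  <  k=5
[0,8] S  >  k=1

[0,8] S   >
  [0,1] S/(S\PP)   >T
    [0,1] "with" : PP
  [1,8] S\PP   <
    [1,5] PP   <
      [1,2] "some" : S\N
      [2,5] PP\(S\N)   <
        [2,4] N   <
          [2,3] "sent" : PP
          [3,4] "today" : N\PP
        [4,5] "chased" : (PP\(S\N))\N
    [5,8] (S\PP)\PP   >
      [5,6] "ate" : ((S\PP)\PP)/S
      [6,8] S   <
        [6,7] "here" : NP
        [7,8] "on" : S\NP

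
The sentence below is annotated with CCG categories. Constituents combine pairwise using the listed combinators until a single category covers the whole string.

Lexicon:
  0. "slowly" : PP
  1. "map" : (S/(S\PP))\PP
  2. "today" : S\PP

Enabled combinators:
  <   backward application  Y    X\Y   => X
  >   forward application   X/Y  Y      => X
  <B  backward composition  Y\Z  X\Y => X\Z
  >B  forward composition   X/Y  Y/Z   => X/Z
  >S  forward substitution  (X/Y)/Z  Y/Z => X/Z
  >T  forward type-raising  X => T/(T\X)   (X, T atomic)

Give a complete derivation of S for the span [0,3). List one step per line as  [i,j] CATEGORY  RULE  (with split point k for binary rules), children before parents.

[0,3] S   >
  [0,2] S/(S\PP)   <
    [0,1] "slowly" : PP
    [1,2] "map" : (S/(S\PP))\PP
  [2,3] "today" : S\PP

[0,1] PP  lex  "slowly"
[1,2] (S/(S\PP))\PP  lex  "map"
[0,2] S/(S\PP)  <  k=1
[2,3] S\PP  lex  "today"
[0,3] S  >  k=2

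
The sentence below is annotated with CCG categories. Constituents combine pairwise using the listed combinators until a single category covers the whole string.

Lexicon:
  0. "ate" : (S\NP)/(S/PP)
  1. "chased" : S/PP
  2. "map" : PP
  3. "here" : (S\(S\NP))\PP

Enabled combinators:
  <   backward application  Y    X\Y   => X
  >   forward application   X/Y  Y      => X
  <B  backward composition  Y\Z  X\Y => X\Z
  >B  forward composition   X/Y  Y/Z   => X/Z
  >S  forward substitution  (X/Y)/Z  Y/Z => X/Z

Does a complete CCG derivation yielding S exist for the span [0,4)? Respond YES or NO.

YES

[0,4] S   <
  [0,2] S\NP   >
    [0,1] "ate" : (S\NP)/(S/PP)
    [1,2] "chased" : S/PP
  [2,4] S\(S\NP)   <
    [2,3] "map" : PP
    [3,4] "here" : (S\(S\NP))\PP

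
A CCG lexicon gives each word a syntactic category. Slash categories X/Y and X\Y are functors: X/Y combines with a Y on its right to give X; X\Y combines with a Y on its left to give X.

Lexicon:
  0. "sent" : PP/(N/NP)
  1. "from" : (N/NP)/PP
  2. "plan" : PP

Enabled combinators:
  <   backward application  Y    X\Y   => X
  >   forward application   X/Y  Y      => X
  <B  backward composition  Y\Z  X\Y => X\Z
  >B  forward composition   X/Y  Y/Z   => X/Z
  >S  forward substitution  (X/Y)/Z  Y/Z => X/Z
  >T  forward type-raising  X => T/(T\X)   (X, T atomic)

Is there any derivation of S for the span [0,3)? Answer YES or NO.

NO

PP/(N/NP) (N/NP)/PP PP
CKY chart[0,3] = {N/(N\PP), NP/(NP\PP), PP, PP/(PP\PP), S/(S\PP)}; S ∉ chart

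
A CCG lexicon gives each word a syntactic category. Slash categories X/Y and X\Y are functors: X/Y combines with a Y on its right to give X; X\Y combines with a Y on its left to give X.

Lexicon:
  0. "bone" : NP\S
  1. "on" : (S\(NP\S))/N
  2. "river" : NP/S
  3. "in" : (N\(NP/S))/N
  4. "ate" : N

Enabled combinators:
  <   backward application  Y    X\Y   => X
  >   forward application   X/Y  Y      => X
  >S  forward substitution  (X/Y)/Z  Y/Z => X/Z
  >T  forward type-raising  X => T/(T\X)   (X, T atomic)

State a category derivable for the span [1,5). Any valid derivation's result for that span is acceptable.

S\(NP\S)

[0,5] S   <
  [0,1] "bone" : NP\S
  [1,5] S\(NP\S)   >
    [1,2] "on" : (S\(NP\S))/N
    [2,5] N   <
      [2,3] "river" : NP/S
      [3,5] N\(NP/S)   >
        [3,4] "in" : (N\(NP/S))/N
        [4,5] "ate" : N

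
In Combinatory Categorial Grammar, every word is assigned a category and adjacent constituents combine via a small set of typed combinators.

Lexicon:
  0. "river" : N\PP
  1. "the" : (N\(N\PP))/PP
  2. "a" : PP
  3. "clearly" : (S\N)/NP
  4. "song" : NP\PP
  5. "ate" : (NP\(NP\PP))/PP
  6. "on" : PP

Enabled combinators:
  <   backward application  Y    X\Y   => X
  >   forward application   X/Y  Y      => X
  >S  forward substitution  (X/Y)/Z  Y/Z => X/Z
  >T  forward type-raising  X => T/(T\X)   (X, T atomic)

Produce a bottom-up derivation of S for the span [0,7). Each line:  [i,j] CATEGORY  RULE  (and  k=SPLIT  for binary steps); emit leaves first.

[0,7] S   <
  [0,3] N   <
    [0,1] "river" : N\PP
    [1,3] N\(N\PP)   >
      [1,2] "the" : (N\(N\PP))/PP
      [2,3] "a" : PP
  [3,7] S\N   >
    [3,4] "clearly" : (S\N)/NP
    [4,7] NP   <
      [4,5] "song" : NP\PP
      [5,7] NP\(NP\PP)   >
        [5,6] "ate" : (NP\(NP\PP))/PP
        [6,7] "on" : PP

[0,1] N\PP  lex  "river"
[1,2] (N\(N\PP))/PP  lex  "the"
[2,3] PP  lex  "a"
[1,3] N\(N\PP)  >  k=2
[0,3] N  <  k=1
[3,4] (S\N)/NP  lex  "clearly"
[4,5] NP\PP  lex  "song"
[5,6] (NP\(NP\PP))/PP  lex  "ate"
[6,7] PP  lex  "on"
[5,7] NP\(NP\PP)  >  k=6
[4,7] NP  <  k=5
[3,7] S\N  >  k=4
[0,7] S  <  k=3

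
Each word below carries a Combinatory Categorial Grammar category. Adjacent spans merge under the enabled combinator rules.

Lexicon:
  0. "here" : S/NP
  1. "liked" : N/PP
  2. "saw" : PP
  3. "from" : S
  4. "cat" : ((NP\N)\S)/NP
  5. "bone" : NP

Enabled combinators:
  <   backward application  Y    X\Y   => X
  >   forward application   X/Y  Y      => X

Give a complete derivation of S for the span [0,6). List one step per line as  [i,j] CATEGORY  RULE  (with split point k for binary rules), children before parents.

[0,6] S   >
  [0,1] "here" : S/NP
  [1,6] NP   <
    [1,3] N   >
      [1,2] "liked" : N/PP
      [2,3] "saw" : PP
    [3,6] NP\N   <
      [3,4] "from" : S
      [4,6] (NP\N)\S   >
        [4,5] "cat" : ((NP\N)\S)/NP
        [5,6] "bone" : NP

[0,1] S/NP  lex  "here"
[1,2] N/PP  lex  "liked"
[2,3] PP  lex  "saw"
[1,3] N  >  k=2
[3,4] S  lex  "from"
[4,5] ((NP\N)\S)/NP  lex  "cat"
[5,6] NP  lex  "bone"
[4,6] (NP\N)\S  >  k=5
[3,6] NP\N  <  k=4
[1,6] NP  <  k=3
[0,6] S  >  k=1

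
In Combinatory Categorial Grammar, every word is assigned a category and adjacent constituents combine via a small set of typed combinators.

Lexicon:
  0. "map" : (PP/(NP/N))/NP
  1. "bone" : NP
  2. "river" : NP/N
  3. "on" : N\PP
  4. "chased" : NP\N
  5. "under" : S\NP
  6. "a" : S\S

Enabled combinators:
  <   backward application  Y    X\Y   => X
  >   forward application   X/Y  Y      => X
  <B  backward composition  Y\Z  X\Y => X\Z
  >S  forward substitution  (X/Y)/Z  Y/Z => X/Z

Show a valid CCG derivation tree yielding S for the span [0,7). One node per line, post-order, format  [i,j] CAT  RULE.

[0,7] S   <
  [0,3] PP   >
    [0,2] PP/(NP/N)   >
      [0,1] "map" : (PP/(NP/N))/NP
      [1,2] "bone" : NP
    [2,3] "river" : NP/N
  [3,7] S\PP   <B
    [3,4] "on" : N\PP
    [4,7] S\N   <B
      [4,6] S\N   <B
        [4,5] "chased" : NP\N
        [5,6] "under" : S\NP
      [6,7] "a" : S\S

[0,1] (PP/(NP/N))/NP  lex  "map"
[1,2] NP  lex  "bone"
[0,2] PP/(NP/N)  >  k=1
[2,3] NP/N  lex  "river"
[0,3] PP  >  k=2
[3,4] N\PP  lex  "on"
[4,5] NP\N  lex  "chased"
[5,6] S\NP  lex  "under"
[4,6] S\N  <B  k=5
[6,7] S\S  lex  "a"
[4,7] S\N  <B  k=6
[3,7] S\PP  <B  k=4
[0,7] S  <  k=3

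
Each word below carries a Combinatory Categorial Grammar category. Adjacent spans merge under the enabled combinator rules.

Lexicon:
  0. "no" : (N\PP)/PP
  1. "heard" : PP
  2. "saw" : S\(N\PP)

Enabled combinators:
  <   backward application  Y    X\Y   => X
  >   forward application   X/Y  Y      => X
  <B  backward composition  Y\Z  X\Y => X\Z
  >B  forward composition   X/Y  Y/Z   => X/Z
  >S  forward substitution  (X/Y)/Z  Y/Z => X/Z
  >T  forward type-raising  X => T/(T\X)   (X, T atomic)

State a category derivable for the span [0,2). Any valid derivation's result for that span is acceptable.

[0,3] S   <
  [0,2] N\PP   >
    [0,1] "no" : (N\PP)/PP
    [1,2] "heard" : PP
  [2,3] "saw" : S\(N\PP)

N\PP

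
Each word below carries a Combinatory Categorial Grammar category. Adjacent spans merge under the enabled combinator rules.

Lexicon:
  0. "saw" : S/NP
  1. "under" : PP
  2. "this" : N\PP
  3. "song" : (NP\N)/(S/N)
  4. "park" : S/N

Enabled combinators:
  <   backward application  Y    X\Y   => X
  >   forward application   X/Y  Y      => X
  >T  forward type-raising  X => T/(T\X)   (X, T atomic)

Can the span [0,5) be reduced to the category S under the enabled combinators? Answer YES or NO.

[0,5] S   >
  [0,1] "saw" : S/NP
  [1,5] NP   <
    [1,3] N   <
      [1,2] "under" : PP
      [2,3] "this" : N\PP
    [3,5] NP\N   >
      [3,4] "song" : (NP\N)/(S/N)
      [4,5] "park" : S/N

YES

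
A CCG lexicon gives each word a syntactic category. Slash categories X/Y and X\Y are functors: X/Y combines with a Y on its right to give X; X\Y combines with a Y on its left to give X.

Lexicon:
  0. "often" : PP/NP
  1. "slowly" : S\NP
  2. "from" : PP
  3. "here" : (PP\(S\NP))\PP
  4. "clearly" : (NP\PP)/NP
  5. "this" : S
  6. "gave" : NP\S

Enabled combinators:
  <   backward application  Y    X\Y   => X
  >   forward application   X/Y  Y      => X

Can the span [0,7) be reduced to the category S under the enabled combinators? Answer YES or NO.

NO

PP/NP S\NP PP (PP\(S\NP))\PP (NP\PP)/NP S NP\S
CKY chart[0,7] = {PP}; S ∉ chart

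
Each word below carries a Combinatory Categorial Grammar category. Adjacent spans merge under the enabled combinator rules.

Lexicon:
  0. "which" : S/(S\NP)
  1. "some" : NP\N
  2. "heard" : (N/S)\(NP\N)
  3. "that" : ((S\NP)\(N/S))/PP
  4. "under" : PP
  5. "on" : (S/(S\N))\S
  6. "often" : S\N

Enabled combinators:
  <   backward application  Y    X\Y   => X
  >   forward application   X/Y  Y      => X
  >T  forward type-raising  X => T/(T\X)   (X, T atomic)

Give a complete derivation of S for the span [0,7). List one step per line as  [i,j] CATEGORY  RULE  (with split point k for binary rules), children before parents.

[0,1] S/(S\NP)  lex  "which"
[1,2] NP\N  lex  "some"
[2,3] (N/S)\(NP\N)  lex  "heard"
[1,3] N/S  <  k=2
[3,4] ((S\NP)\(N/S))/PP  lex  "that"
[4,5] PP  lex  "under"
[3,5] (S\NP)\(N/S)  >  k=4
[1,5] S\NP  <  k=3
[0,5] S  >  k=1
[5,6] (S/(S\N))\S  lex  "on"
[0,6] S/(S\N)  <  k=5
[6,7] S\N  lex  "often"
[0,7] S  >  k=6

[0,7] S   >
  [0,6] S/(S\N)   <
    [0,5] S   >
      [0,1] "which" : S/(S\NP)
      [1,5] S\NP   <
        [1,3] N/S   <
          [1,2] "some" : NP\N
          [2,3] "heard" : (N/S)\(NP\N)
        [3,5] (S\NP)\(N/S)   >
          [3,4] "that" : ((S\NP)\(N/S))/PP
          [4,5] "under" : PP
    [5,6] "on" : (S/(S\N))\S
  [6,7] "often" : S\N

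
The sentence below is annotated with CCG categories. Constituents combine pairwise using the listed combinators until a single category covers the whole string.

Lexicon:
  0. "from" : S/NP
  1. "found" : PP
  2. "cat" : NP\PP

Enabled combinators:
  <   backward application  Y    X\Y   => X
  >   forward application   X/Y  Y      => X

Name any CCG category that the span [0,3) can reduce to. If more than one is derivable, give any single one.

S

[0,3] S   >
  [0,1] "from" : S/NP
  [1,3] NP   <
    [1,2] "found" : PP
    [2,3] "cat" : NP\PP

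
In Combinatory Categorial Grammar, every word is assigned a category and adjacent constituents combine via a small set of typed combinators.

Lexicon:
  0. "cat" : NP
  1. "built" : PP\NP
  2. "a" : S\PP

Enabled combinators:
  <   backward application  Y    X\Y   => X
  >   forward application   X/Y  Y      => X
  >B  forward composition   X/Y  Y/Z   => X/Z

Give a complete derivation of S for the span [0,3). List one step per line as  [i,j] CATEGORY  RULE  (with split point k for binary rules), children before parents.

[0,1] NP  lex  "cat"
[1,2] PP\NP  lex  "built"
[0,2] PP  <  k=1
[2,3] S\PP  lex  "a"
[0,3] S  <  k=2

[0,3] S   <
  [0,2] PP   <
    [0,1] "cat" : NP
    [1,2] "built" : PP\NP
  [2,3] "a" : S\PP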